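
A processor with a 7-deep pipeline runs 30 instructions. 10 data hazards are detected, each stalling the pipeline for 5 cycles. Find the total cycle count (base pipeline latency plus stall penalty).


Base cycles = 7 + 30 - 1 = 36
Total stalls = 10 * 5 = 50
Total = 36 + 50 = 86

86


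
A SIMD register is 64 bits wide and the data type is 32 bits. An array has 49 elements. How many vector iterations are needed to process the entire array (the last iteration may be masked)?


Width = 64 / 32 = 2 elements per vector op
Iterations = ceil(49 / 2) = 25

25


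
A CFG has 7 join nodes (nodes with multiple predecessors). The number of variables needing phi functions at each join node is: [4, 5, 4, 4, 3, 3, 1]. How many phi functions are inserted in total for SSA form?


Total phi functions = sum of phi functions at each join node
= 4 + 5 + 4 + 4 + 3 + 3 + 1 = 24

24


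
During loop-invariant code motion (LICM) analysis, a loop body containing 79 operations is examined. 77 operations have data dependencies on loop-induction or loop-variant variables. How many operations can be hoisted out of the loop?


Invariant candidates = total - loop-dependent
= 79 - 77 = 2

2


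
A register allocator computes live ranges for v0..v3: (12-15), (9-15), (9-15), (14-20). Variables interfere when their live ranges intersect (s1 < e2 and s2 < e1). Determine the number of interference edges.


Check all pairs for overlapping intervals.
Two intervals (s1,e1) and (s2,e2) overlap if s1 < e2 and s2 < e1.
v0 (12-15) vs v1..v3: overlaps v1, v2, v3 -> 3
v1 (9-15) vs v2..v3: overlaps v2, v3 -> 2
v2 (9-15) vs v3: overlaps v3 -> 1
Total overlapping pairs = 3 + 2 + 1 = 6

6


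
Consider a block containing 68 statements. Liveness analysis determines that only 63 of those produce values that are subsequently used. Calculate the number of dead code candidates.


Dead code = total statements - live definitions
= 68 - 63 = 5

5


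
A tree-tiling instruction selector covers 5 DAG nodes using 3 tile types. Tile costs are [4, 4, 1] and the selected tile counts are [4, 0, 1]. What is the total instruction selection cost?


Total cost = sum(count_i * cost_i)
= 4*4 + 0*4 + 1*1
= 17

17


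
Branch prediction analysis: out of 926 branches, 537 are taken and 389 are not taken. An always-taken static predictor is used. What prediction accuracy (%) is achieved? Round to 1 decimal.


Predictor: always-taken
Correct predictions = 537
Accuracy = 537 / 926 * 100 = 58.0%

58.0


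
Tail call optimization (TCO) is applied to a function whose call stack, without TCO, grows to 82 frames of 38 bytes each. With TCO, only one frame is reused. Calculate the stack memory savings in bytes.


Without TCO: 82 * 38 = 3116 bytes
With TCO: reuse 1 frame = 38 bytes
Savings = 3116 - 38 = 3078

3078


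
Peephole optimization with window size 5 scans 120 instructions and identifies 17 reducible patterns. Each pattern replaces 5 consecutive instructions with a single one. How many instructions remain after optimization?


Each match removes 4 instructions.
Total removed = 17 * 4 = 68
Remaining = 120 - 68 = 52

52


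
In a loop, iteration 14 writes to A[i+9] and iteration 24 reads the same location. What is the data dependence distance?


Distance = read iteration - write iteration
= 24 - 14 = 10

10


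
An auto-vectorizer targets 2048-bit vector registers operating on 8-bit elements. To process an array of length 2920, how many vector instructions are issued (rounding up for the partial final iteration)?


Width = 2048 / 8 = 256 elements per vector op
Iterations = ceil(2920 / 256) = 12

12


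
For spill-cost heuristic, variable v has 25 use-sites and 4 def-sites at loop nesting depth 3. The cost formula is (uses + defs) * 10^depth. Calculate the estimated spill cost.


uses + defs = 25 + 4 = 29
10^3 = 1000
Spill cost = 29 * 1000 = 29000

29000


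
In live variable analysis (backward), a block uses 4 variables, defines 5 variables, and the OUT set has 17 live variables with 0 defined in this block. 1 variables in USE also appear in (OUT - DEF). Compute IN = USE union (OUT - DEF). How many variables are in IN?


OUT - DEF: 17 - 0 = 17
|IN| = |USE| + |OUT - DEF| - |USE ∩ (OUT - DEF)| = 4 + 17 - 1 = 20

20


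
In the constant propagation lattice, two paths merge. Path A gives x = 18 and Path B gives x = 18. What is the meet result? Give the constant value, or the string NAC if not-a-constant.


Meet operation: if both paths give the same constant, result is that constant; if they differ, result is NAC (not-a-constant).
Path A: 18, Path B: 18 -> equal
Result: constant -> 18

18


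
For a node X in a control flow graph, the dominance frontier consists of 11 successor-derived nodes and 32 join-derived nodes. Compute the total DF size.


DF(X) = direct successor contributions + join point contributions
= 11 + 32 = 43

43


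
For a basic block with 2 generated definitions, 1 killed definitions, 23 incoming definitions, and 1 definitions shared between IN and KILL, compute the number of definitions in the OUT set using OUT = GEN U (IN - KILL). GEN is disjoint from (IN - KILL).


IN - KILL: 23 - 1 = 22 surviving definitions
OUT = GEN + surviving = 2 + 22 = 24

24


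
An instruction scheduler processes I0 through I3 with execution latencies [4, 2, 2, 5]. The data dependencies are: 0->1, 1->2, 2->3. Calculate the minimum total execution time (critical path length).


Compute longest path through dependency graph: dist(Ik) = max over predecessors of dist + latency(Ik).
dist(I0) = latency 4 = 4
dist(I1) = dist(I0) + 2 = 4 + 2 = 6
dist(I2) = dist(I1) + 2 = 6 + 2 = 8
dist(I3) = dist(I2) + 5 = 8 + 5 = 13
Critical path = max dist = 13

13


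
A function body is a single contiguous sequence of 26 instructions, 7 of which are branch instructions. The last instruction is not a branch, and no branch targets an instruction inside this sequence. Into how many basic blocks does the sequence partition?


With no in-sequence branch targets, the leaders are the first instruction plus the instruction after each branch.
Number of basic blocks = branches + 1
= 7 + 1 = 8

8


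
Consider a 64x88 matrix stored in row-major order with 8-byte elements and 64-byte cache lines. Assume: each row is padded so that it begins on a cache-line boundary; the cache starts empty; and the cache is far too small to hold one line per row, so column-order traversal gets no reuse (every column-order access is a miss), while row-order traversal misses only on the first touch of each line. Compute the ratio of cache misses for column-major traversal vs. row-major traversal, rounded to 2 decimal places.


Each row occupies 88 * 8 = 704 bytes and starts on a line boundary, so it spans ceil(704 / 64) = 11 cache lines.
Row-major traversal misses (one per line touched): 64 * ceil(88 * 8 / 64) = 704
Column-major traversal misses (no reuse, every access misses): 64 * 88 = 5632
Ratio = 5632 / 704 = 8.0

8.0


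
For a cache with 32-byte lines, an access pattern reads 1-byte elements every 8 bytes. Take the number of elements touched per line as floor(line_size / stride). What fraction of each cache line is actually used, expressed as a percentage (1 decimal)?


Elements per cache line = floor(32 / 8) = 4
Bytes used = 4 * 1 = 4
Utilization = 4 / 32 * 100 = 12.5%

12.5


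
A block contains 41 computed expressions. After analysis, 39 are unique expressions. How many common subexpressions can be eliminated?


CSE count = total expressions - unique expressions
= 41 - 39 = 2

2


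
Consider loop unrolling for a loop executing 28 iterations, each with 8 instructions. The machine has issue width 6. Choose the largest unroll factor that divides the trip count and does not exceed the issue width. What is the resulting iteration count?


Largest divisor of 28 <= 6 is 4
New iterations = 28 / 4 = 7

7


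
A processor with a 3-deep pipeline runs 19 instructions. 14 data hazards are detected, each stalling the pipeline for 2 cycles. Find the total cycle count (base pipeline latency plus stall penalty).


Base cycles = 3 + 19 - 1 = 21
Total stalls = 14 * 2 = 28
Total = 21 + 28 = 49

49


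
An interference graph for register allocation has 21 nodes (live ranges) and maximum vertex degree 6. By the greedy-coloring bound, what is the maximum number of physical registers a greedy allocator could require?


Greedy coloring never needs more than (max_degree + 1) colors: when coloring a vertex, at most max_degree neighbors are already colored.
Upper bound = 6 + 1 = 7

7


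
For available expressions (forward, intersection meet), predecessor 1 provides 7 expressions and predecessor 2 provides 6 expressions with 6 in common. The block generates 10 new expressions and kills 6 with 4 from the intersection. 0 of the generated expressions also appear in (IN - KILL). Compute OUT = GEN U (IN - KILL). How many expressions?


IN = intersection of predecessors = 6
IN - KILL = 6 - 4 = 2
|OUT| = |GEN| + |IN - KILL| - |GEN ∩ (IN - KILL)| = 10 + 2 - 0 = 12

12


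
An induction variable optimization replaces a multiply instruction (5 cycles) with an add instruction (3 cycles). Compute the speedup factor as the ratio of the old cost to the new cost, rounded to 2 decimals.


Ratio = mult_cost / add_cost = 5 / 3 = 1.67

1.67


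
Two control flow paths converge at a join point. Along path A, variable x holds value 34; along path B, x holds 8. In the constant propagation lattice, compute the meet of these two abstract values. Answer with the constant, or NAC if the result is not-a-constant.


Meet operation: if both paths give the same constant, result is that constant; if they differ, result is NAC (not-a-constant).
Path A: 34, Path B: 8 -> differ
Result: not-a-constant -> NAC

NAC


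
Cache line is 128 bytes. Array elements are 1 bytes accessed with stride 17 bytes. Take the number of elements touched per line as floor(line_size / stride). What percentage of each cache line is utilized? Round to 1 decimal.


Elements per cache line = floor(128 / 17) = 7
Bytes used = 7 * 1 = 7
Utilization = 7 / 128 * 100 = 5.5%

5.5


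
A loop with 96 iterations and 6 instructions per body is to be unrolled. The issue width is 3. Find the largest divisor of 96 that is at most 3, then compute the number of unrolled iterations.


Largest divisor of 96 <= 3 is 3
New iterations = 96 / 3 = 32

32


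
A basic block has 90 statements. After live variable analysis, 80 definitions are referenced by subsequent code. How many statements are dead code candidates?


Dead code = total statements - live definitions
= 90 - 80 = 10

10


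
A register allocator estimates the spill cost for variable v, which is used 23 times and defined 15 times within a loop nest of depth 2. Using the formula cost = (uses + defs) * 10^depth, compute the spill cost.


uses + defs = 23 + 15 = 38
10^2 = 100
Spill cost = 38 * 100 = 3800

3800


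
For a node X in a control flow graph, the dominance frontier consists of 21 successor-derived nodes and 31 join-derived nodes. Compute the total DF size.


DF(X) = direct successor contributions + join point contributions
= 21 + 31 = 52

52


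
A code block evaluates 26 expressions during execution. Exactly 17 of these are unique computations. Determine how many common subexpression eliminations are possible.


CSE count = total expressions - unique expressions
= 26 - 17 = 9

9


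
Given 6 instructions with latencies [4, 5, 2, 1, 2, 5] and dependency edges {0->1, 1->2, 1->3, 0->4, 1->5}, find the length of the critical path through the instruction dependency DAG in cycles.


Compute longest path through dependency graph: dist(Ik) = max over predecessors of dist + latency(Ik).
dist(I0) = latency 4 = 4
dist(I1) = dist(I0) + 5 = 4 + 5 = 9
dist(I2) = dist(I1) + 2 = 9 + 2 = 11
dist(I3) = dist(I1) + 1 = 9 + 1 = 10
dist(I4) = dist(I0) + 2 = 4 + 2 = 6
dist(I5) = dist(I1) + 5 = 9 + 5 = 14
Critical path = max dist = 14

14


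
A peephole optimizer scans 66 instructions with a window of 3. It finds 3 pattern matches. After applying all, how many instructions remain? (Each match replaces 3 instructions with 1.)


Each match removes 2 instructions.
Total removed = 3 * 2 = 6
Remaining = 66 - 6 = 60

60


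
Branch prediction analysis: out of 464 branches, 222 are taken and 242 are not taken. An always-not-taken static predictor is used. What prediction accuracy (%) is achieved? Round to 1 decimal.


Predictor: always-not-taken
Correct predictions = 242
Accuracy = 242 / 464 * 100 = 52.2%

52.2


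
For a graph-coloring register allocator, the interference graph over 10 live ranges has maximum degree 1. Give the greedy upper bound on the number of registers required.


Greedy coloring never needs more than (max_degree + 1) colors: when coloring a vertex, at most max_degree neighbors are already colored.
Upper bound = 1 + 1 = 2

2


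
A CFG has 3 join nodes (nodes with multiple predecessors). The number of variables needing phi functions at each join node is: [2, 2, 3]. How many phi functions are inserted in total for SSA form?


Total phi functions = sum of phi functions at each join node
= 2 + 2 + 3 = 7

7


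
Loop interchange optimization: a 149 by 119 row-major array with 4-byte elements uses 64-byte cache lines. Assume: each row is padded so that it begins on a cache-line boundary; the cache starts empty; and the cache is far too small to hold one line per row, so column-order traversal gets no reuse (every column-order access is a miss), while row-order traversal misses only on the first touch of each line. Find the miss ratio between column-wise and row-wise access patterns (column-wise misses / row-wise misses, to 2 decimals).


Each row occupies 119 * 4 = 476 bytes and starts on a line boundary, so it spans ceil(476 / 64) = 8 cache lines.
Row-major traversal misses (one per line touched): 149 * ceil(119 * 4 / 64) = 1192
Column-major traversal misses (no reuse, every access misses): 149 * 119 = 17731
Ratio = 17731 / 1192 = 14.88

14.88


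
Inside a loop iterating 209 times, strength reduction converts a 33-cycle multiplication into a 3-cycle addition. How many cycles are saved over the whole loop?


Per-iteration saving = 33 - 3 = 30
Total saved = 209 * 30 = 6270

6270


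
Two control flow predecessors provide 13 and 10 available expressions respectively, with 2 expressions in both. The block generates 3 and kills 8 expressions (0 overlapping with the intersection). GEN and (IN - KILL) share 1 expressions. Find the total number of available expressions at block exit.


IN = intersection of predecessors = 2
IN - KILL = 2 - 0 = 2
|OUT| = |GEN| + |IN - KILL| - |GEN ∩ (IN - KILL)| = 3 + 2 - 1 = 4

4


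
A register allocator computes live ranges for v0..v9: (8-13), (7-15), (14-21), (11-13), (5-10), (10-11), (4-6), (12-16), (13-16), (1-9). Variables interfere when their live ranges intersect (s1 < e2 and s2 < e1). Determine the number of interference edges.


Check all pairs for overlapping intervals.
Two intervals (s1,e1) and (s2,e2) overlap if s1 < e2 and s2 < e1.
v0 (8-13) vs v1..v9: overlaps v1, v3, v4, v5, v7, v9 -> 6
v1 (7-15) vs v2..v9: overlaps v2, v3, v4, v5, v7, v8, v9 -> 7
v2 (14-21) vs v3..v9: overlaps v7, v8 -> 2
v3 (11-13) vs v4..v9: overlaps v7 -> 1
v4 (5-10) vs v5..v9: overlaps v6, v9 -> 2
v5 (10-11) vs v6..v9: overlaps none -> 0
v6 (4-6) vs v7..v9: overlaps v9 -> 1
v7 (12-16) vs v8..v9: overlaps v8 -> 1
v8 (13-16) vs v9: overlaps none -> 0
Total overlapping pairs = 6 + 7 + 2 + 1 + 2 + 0 + 1 + 1 + 0 = 20

20


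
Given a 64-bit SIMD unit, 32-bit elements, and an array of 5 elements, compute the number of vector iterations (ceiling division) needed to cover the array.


Width = 64 / 32 = 2 elements per vector op
Iterations = ceil(5 / 2) = 3

3


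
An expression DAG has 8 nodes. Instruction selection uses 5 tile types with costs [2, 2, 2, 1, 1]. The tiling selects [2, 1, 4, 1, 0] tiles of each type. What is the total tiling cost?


Total cost = sum(count_i * cost_i)
= 2*2 + 1*2 + 4*2 + 1*1 + 0*1
= 15

15


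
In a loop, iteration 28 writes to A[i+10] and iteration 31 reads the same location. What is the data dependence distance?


Distance = read iteration - write iteration
= 31 - 28 = 3

3


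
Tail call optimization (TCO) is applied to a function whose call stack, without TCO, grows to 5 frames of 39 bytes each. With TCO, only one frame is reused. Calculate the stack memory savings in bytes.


Without TCO: 5 * 39 = 195 bytes
With TCO: reuse 1 frame = 39 bytes
Savings = 195 - 39 = 156

156


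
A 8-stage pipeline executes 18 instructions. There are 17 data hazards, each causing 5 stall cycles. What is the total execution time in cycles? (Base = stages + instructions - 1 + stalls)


Base cycles = 8 + 18 - 1 = 25
Total stalls = 17 * 5 = 85
Total = 25 + 85 = 110

110


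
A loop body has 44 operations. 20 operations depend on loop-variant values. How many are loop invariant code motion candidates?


Invariant candidates = total - loop-dependent
= 44 - 20 = 24

24


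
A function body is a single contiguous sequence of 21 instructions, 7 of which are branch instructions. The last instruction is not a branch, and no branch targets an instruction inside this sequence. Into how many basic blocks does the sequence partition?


With no in-sequence branch targets, the leaders are the first instruction plus the instruction after each branch.
Number of basic blocks = branches + 1
= 7 + 1 = 8

8


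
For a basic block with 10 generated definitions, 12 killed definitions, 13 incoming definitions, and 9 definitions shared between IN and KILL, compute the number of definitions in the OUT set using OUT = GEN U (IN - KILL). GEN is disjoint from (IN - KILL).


IN - KILL: 13 - 9 = 4 surviving definitions
OUT = GEN + surviving = 10 + 4 = 14

14


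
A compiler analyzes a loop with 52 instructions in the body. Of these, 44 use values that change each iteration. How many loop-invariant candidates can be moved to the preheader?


Invariant candidates = total - loop-dependent
= 52 - 44 = 8

8


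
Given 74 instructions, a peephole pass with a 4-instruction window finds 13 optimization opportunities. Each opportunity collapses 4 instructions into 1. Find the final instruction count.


Each match removes 3 instructions.
Total removed = 13 * 3 = 39
Remaining = 74 - 39 = 35

35


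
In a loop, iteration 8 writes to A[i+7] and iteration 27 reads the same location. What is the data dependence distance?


Distance = read iteration - write iteration
= 27 - 8 = 19

19


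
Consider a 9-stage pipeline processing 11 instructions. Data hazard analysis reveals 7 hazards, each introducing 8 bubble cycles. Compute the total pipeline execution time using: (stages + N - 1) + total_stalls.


Base cycles = 9 + 11 - 1 = 19
Total stalls = 7 * 8 = 56
Total = 19 + 56 = 75

75


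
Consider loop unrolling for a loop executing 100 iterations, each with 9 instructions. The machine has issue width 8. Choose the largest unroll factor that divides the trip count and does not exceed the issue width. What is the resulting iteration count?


Largest divisor of 100 <= 8 is 5
New iterations = 100 / 5 = 20

20


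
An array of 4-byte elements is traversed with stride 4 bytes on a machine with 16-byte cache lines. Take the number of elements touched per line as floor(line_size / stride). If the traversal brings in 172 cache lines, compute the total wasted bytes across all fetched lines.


Elements per line = floor(16 / 4) = 4
Bytes used per line = 4 * 4 = 16
Wasted per line = 16 - 16 = 0
Total wasted = 0 * 172 = 0

0


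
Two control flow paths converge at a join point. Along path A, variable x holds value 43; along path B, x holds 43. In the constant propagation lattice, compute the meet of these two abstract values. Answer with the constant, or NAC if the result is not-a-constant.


Meet operation: if both paths give the same constant, result is that constant; if they differ, result is NAC (not-a-constant).
Path A: 43, Path B: 43 -> equal
Result: constant -> 43

43


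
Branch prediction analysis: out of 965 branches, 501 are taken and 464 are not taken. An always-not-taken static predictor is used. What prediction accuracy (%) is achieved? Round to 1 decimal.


Predictor: always-not-taken
Correct predictions = 464
Accuracy = 464 / 965 * 100 = 48.1%

48.1


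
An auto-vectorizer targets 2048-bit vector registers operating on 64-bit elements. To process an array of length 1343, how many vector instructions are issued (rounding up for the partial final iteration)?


Width = 2048 / 64 = 32 elements per vector op
Iterations = ceil(1343 / 32) = 42

42


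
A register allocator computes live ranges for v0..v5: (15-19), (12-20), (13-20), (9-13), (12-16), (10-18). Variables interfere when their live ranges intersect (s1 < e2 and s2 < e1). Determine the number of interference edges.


Check all pairs for overlapping intervals.
Two intervals (s1,e1) and (s2,e2) overlap if s1 < e2 and s2 < e1.
v0 (15-19) vs v1..v5: overlaps v1, v2, v4, v5 -> 4
v1 (12-20) vs v2..v5: overlaps v2, v3, v4, v5 -> 4
v2 (13-20) vs v3..v5: overlaps v4, v5 -> 2
v3 (9-13) vs v4..v5: overlaps v4, v5 -> 2
v4 (12-16) vs v5: overlaps v5 -> 1
Total overlapping pairs = 4 + 4 + 2 + 2 + 1 = 13

13


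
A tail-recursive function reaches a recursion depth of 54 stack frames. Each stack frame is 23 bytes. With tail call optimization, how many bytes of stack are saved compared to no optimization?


Without TCO: 54 * 23 = 1242 bytes
With TCO: reuse 1 frame = 23 bytes
Savings = 1242 - 23 = 1219

1219


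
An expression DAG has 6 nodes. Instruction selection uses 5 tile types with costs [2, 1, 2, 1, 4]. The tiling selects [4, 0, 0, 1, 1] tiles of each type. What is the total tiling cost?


Total cost = sum(count_i * cost_i)
= 4*2 + 0*1 + 0*2 + 1*1 + 1*4
= 13

13


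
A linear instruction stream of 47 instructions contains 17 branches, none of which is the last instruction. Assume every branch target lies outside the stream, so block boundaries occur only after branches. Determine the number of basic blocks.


With no in-sequence branch targets, the leaders are the first instruction plus the instruction after each branch.
Number of basic blocks = branches + 1
= 17 + 1 = 18

18


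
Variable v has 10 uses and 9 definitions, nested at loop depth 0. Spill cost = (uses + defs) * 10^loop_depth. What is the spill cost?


uses + defs = 10 + 9 = 19
10^0 = 1
Spill cost = 19 * 1 = 19

19


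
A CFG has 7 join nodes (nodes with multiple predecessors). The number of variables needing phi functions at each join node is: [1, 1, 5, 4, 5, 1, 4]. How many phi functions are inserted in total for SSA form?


Total phi functions = sum of phi functions at each join node
= 1 + 1 + 5 + 4 + 5 + 1 + 4 = 21

21


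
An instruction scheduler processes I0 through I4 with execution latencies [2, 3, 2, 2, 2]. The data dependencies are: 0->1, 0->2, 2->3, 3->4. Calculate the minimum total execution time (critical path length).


Compute longest path through dependency graph: dist(Ik) = max over predecessors of dist + latency(Ik).
dist(I0) = latency 2 = 2
dist(I1) = dist(I0) + 3 = 2 + 3 = 5
dist(I2) = dist(I0) + 2 = 2 + 2 = 4
dist(I3) = dist(I2) + 2 = 4 + 2 = 6
dist(I4) = dist(I3) + 2 = 6 + 2 = 8
Critical path = max dist = 8

8


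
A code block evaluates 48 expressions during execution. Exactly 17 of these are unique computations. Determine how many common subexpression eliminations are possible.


CSE count = total expressions - unique expressions
= 48 - 17 = 31

31


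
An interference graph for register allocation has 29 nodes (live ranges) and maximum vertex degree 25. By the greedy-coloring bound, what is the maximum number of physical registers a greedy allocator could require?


Greedy coloring never needs more than (max_degree + 1) colors: when coloring a vertex, at most max_degree neighbors are already colored.
Upper bound = 25 + 1 = 26

26


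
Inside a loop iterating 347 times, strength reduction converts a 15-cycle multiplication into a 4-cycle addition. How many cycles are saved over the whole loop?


Per-iteration saving = 15 - 4 = 11
Total saved = 347 * 11 = 3817

3817


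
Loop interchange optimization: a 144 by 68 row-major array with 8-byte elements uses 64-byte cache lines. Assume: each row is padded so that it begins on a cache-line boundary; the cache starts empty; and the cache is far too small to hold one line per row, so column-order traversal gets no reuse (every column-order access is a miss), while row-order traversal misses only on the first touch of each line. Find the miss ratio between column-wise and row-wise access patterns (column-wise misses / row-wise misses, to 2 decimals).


Each row occupies 68 * 8 = 544 bytes and starts on a line boundary, so it spans ceil(544 / 64) = 9 cache lines.
Row-major traversal misses (one per line touched): 144 * ceil(68 * 8 / 64) = 1296
Column-major traversal misses (no reuse, every access misses): 144 * 68 = 9792
Ratio = 9792 / 1296 = 7.56

7.56


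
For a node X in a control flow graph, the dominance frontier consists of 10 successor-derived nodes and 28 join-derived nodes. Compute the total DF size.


DF(X) = direct successor contributions + join point contributions
= 10 + 28 = 38

38


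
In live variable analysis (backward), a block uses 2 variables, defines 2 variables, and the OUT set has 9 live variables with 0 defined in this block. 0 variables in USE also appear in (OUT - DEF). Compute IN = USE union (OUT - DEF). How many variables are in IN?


OUT - DEF: 9 - 0 = 9
|IN| = |USE| + |OUT - DEF| - |USE ∩ (OUT - DEF)| = 2 + 9 - 0 = 11

11


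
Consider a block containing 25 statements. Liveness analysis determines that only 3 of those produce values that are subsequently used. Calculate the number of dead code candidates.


Dead code = total statements - live definitions
= 25 - 3 = 22

22


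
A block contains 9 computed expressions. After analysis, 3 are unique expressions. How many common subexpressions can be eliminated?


CSE count = total expressions - unique expressions
= 9 - 3 = 6

6


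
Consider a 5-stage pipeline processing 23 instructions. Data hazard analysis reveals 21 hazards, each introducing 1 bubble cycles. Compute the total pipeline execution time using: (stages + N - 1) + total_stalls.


Base cycles = 5 + 23 - 1 = 27
Total stalls = 21 * 1 = 21
Total = 27 + 21 = 48

48


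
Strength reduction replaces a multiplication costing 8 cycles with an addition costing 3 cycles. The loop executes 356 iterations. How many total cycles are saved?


Per-iteration saving = 8 - 3 = 5
Total saved = 356 * 5 = 1780

1780


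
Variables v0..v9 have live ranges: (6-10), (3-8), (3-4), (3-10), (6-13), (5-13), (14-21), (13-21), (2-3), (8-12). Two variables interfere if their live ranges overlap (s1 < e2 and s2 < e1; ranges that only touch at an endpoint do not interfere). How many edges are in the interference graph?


Check all pairs for overlapping intervals.
Two intervals (s1,e1) and (s2,e2) overlap if s1 < e2 and s2 < e1.
v0 (6-10) vs v1..v9: overlaps v1, v3, v4, v5, v9 -> 5
v1 (3-8) vs v2..v9: overlaps v2, v3, v4, v5 -> 4
v2 (3-4) vs v3..v9: overlaps v3 -> 1
v3 (3-10) vs v4..v9: overlaps v4, v5, v9 -> 3
v4 (6-13) vs v5..v9: overlaps v5, v9 -> 2
v5 (5-13) vs v6..v9: overlaps v9 -> 1
v6 (14-21) vs v7..v9: overlaps v7 -> 1
v7 (13-21) vs v8..v9: overlaps none -> 0
v8 (2-3) vs v9: overlaps none -> 0
Total overlapping pairs = 5 + 4 + 1 + 3 + 2 + 1 + 1 + 0 + 0 = 17

17


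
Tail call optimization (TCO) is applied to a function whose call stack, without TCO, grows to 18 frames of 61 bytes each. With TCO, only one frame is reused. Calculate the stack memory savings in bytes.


Without TCO: 18 * 61 = 1098 bytes
With TCO: reuse 1 frame = 61 bytes
Savings = 1098 - 61 = 1037

1037


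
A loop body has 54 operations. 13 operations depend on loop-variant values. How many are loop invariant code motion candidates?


Invariant candidates = total - loop-dependent
= 54 - 13 = 41

41


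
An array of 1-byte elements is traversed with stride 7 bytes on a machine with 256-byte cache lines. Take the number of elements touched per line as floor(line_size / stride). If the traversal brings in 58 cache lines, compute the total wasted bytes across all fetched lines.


Elements per line = floor(256 / 7) = 36
Bytes used per line = 36 * 1 = 36
Wasted per line = 256 - 36 = 220
Total wasted = 220 * 58 = 12760

12760


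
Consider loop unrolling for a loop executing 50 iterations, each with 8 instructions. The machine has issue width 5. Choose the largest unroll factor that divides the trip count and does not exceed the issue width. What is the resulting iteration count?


Largest divisor of 50 <= 5 is 5
New iterations = 50 / 5 = 10

10


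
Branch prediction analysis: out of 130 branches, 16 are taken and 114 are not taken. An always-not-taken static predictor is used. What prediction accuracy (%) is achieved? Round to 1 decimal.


Predictor: always-not-taken
Correct predictions = 114
Accuracy = 114 / 130 * 100 = 87.7%

87.7


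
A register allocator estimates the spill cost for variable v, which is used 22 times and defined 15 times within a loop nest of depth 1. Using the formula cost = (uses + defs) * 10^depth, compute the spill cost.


uses + defs = 22 + 15 = 37
10^1 = 10
Spill cost = 37 * 10 = 370

370


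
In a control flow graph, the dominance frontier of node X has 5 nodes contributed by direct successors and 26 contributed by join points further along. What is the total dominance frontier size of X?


DF(X) = direct successor contributions + join point contributions
= 5 + 26 = 31

31


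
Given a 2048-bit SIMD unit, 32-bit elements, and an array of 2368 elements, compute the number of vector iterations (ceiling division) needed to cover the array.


Width = 2048 / 32 = 64 elements per vector op
Iterations = ceil(2368 / 64) = 37

37


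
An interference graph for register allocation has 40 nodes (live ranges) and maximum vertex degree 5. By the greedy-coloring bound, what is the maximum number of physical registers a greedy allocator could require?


Greedy coloring never needs more than (max_degree + 1) colors: when coloring a vertex, at most max_degree neighbors are already colored.
Upper bound = 5 + 1 = 6

6


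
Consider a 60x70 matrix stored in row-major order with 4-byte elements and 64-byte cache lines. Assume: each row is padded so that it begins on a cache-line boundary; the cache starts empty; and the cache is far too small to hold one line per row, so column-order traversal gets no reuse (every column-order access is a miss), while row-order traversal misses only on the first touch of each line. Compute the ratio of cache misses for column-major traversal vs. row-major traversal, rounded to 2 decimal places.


Each row occupies 70 * 4 = 280 bytes and starts on a line boundary, so it spans ceil(280 / 64) = 5 cache lines.
Row-major traversal misses (one per line touched): 60 * ceil(70 * 4 / 64) = 300
Column-major traversal misses (no reuse, every access misses): 60 * 70 = 4200
Ratio = 4200 / 300 = 14.0

14.0


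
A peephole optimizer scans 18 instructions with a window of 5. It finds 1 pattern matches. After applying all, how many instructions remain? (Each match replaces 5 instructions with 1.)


Each match removes 4 instructions.
Total removed = 1 * 4 = 4
Remaining = 18 - 4 = 14

14


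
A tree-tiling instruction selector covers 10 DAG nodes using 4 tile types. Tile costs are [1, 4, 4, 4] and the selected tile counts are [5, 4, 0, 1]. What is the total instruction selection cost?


Total cost = sum(count_i * cost_i)
= 5*1 + 4*4 + 0*4 + 1*4
= 25

25


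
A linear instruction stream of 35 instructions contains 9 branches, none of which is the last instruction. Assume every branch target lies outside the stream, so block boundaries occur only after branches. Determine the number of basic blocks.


With no in-sequence branch targets, the leaders are the first instruction plus the instruction after each branch.
Number of basic blocks = branches + 1
= 9 + 1 = 10

10


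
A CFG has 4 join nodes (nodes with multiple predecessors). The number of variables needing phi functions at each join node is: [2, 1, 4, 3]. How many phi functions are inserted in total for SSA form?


Total phi functions = sum of phi functions at each join node
= 2 + 1 + 4 + 3 = 10

10


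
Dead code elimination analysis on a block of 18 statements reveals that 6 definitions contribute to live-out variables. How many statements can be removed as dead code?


Dead code = total statements - live definitions
= 18 - 6 = 12

12


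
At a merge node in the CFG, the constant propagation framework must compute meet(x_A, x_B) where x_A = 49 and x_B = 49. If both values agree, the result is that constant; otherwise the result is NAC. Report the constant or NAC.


Meet operation: if both paths give the same constant, result is that constant; if they differ, result is NAC (not-a-constant).
Path A: 49, Path B: 49 -> equal
Result: constant -> 49

49


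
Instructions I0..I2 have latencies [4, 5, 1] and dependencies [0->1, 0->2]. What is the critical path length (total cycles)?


Compute longest path through dependency graph: dist(Ik) = max over predecessors of dist + latency(Ik).
dist(I0) = latency 4 = 4
dist(I1) = dist(I0) + 5 = 4 + 5 = 9
dist(I2) = dist(I0) + 1 = 4 + 1 = 5
Critical path = max dist = 9

9


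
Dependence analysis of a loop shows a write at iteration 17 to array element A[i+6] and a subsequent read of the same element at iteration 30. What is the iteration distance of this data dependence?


Distance = read iteration - write iteration
= 30 - 17 = 13

13


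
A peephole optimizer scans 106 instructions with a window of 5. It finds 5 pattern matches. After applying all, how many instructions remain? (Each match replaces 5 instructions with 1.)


Each match removes 4 instructions.
Total removed = 5 * 4 = 20
Remaining = 106 - 20 = 86

86


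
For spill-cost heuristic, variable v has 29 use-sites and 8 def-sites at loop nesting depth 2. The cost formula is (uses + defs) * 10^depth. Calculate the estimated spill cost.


uses + defs = 29 + 8 = 37
10^2 = 100
Spill cost = 37 * 100 = 3700

3700


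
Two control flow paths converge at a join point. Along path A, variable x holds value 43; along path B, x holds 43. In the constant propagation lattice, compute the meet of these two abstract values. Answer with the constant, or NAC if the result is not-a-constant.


Meet operation: if both paths give the same constant, result is that constant; if they differ, result is NAC (not-a-constant).
Path A: 43, Path B: 43 -> equal
Result: constant -> 43

43


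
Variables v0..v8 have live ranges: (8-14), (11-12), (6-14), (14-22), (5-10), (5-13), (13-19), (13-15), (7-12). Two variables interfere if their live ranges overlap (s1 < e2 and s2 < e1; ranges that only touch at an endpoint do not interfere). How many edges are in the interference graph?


Check all pairs for overlapping intervals.
Two intervals (s1,e1) and (s2,e2) overlap if s1 < e2 and s2 < e1.
v0 (8-14) vs v1..v8: overlaps v1, v2, v4, v5, v6, v7, v8 -> 7
v1 (11-12) vs v2..v8: overlaps v2, v5, v8 -> 3
v2 (6-14) vs v3..v8: overlaps v4, v5, v6, v7, v8 -> 5
v3 (14-22) vs v4..v8: overlaps v6, v7 -> 2
v4 (5-10) vs v5..v8: overlaps v5, v8 -> 2
v5 (5-13) vs v6..v8: overlaps v8 -> 1
v6 (13-19) vs v7..v8: overlaps v7 -> 1
v7 (13-15) vs v8: overlaps none -> 0
Total overlapping pairs = 7 + 3 + 5 + 2 + 2 + 1 + 1 + 0 = 21

21


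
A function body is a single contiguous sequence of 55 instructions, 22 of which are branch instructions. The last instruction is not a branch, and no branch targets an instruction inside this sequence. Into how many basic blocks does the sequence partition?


With no in-sequence branch targets, the leaders are the first instruction plus the instruction after each branch.
Number of basic blocks = branches + 1
= 22 + 1 = 23

23


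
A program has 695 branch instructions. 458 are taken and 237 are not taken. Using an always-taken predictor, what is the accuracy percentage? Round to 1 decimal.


Predictor: always-taken
Correct predictions = 458
Accuracy = 458 / 695 * 100 = 65.9%

65.9


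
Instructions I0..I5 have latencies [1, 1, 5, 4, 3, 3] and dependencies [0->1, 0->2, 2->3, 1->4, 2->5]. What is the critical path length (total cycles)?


Compute longest path through dependency graph: dist(Ik) = max over predecessors of dist + latency(Ik).
dist(I0) = latency 1 = 1
dist(I1) = dist(I0) + 1 = 1 + 1 = 2
dist(I2) = dist(I0) + 5 = 1 + 5 = 6
dist(I3) = dist(I2) + 4 = 6 + 4 = 10
dist(I4) = dist(I1) + 3 = 2 + 3 = 5
dist(I5) = dist(I2) + 3 = 6 + 3 = 9
Critical path = max dist = 10

10


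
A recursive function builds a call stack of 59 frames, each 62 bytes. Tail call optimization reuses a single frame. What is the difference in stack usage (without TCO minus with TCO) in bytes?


Without TCO: 59 * 62 = 3658 bytes
With TCO: reuse 1 frame = 62 bytes
Savings = 3658 - 62 = 3596

3596


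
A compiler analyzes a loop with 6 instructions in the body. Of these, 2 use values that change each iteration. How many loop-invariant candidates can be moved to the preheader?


Invariant candidates = total - loop-dependent
= 6 - 2 = 4

4


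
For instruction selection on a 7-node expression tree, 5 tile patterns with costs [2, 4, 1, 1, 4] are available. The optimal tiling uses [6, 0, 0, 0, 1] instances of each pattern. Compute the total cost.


Total cost = sum(count_i * cost_i)
= 6*2 + 0*4 + 0*1 + 0*1 + 1*4
= 16

16


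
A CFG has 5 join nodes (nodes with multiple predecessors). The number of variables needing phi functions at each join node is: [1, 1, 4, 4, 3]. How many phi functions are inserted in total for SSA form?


Total phi functions = sum of phi functions at each join node
= 1 + 1 + 4 + 4 + 3 = 13

13


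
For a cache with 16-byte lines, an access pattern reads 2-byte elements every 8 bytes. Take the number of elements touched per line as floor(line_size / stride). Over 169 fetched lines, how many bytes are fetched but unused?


Elements per line = floor(16 / 8) = 2
Bytes used per line = 2 * 2 = 4
Wasted per line = 16 - 4 = 12
Total wasted = 12 * 169 = 2028

2028


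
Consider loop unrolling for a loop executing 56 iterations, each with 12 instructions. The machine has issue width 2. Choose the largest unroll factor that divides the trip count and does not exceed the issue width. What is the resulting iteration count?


Largest divisor of 56 <= 2 is 2
New iterations = 56 / 2 = 28

28


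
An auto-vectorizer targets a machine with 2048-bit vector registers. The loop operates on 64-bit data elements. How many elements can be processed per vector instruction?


Width = SIMD bits / data type bits
= 2048 / 64 = 32

32


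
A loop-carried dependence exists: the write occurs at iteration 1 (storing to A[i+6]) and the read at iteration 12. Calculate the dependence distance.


Distance = read iteration - write iteration
= 12 - 1 = 11

11


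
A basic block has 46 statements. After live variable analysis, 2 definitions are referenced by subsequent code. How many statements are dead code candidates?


Dead code = total statements - live definitions
= 46 - 2 = 44

44


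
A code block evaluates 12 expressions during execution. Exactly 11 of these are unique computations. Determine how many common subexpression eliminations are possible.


CSE count = total expressions - unique expressions
= 12 - 11 = 1

1


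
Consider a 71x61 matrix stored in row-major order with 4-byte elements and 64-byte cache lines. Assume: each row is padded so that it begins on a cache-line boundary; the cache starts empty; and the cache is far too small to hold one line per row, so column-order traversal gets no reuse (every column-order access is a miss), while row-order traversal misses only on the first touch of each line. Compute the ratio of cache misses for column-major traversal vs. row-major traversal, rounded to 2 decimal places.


Each row occupies 61 * 4 = 244 bytes and starts on a line boundary, so it spans ceil(244 / 64) = 4 cache lines.
Row-major traversal misses (one per line touched): 71 * ceil(61 * 4 / 64) = 284
Column-major traversal misses (no reuse, every access misses): 71 * 61 = 4331
Ratio = 4331 / 284 = 15.25

15.25
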